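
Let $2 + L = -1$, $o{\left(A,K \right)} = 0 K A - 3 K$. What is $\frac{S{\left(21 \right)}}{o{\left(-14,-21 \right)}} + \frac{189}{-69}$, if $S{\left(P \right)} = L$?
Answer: $- \frac{1346}{483} \approx -2.7868$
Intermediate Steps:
$o{\left(A,K \right)} = - 3 K$ ($o{\left(A,K \right)} = 0 A - 3 K = 0 - 3 K = - 3 K$)
$L = -3$ ($L = -2 - 1 = -3$)
$S{\left(P \right)} = -3$
$\frac{S{\left(21 \right)}}{o{\left(-14,-21 \right)}} + \frac{189}{-69} = - \frac{3}{\left(-3\right) \left(-21\right)} + \frac{189}{-69} = - \frac{3}{63} + 189 \left(- \frac{1}{69}\right) = \left(-3\right) \frac{1}{63} - \frac{63}{23} = - \frac{1}{21} - \frac{63}{23} = - \frac{1346}{483}$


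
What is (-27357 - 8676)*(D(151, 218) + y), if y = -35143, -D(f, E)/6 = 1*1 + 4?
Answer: 1267388709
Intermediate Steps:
D(f, E) = -30 (D(f, E) = -6*(1*1 + 4) = -6*(1 + 4) = -6*5 = -30)
(-27357 - 8676)*(D(151, 218) + y) = (-27357 - 8676)*(-30 - 35143) = -36033*(-35173) = 1267388709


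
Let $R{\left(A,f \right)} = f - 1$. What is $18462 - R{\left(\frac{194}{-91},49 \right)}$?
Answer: $18414$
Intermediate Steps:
$R{\left(A,f \right)} = -1 + f$ ($R{\left(A,f \right)} = f - 1 = -1 + f$)
$18462 - R{\left(\frac{194}{-91},49 \right)} = 18462 - \left(-1 + 49\right) = 18462 - 48 = 18414$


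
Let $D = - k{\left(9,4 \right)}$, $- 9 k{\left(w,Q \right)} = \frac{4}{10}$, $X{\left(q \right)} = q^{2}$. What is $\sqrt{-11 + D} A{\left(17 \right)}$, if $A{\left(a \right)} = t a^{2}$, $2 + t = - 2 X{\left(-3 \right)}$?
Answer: $- \frac{1156 i \sqrt{2465}}{3} \approx - 19131.0 i$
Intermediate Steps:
$t = -20$ ($t = -2 - 2 \left(-3\right)^{2} = -2 - 18 = -20$)
$k{\left(w,Q \right)} = - \frac{2}{45}$ ($k{\left(w,Q \right)} = - \frac{4 \cdot \frac{1}{10}}{9} = \left(- \frac{1}{9}\right) \frac{2}{5} = - \frac{2}{45}$)
$D = \frac{2}{45}$ ($D = \left(-1\right) \left(- \frac{2}{45}\right) = \frac{2}{45} \approx 0.044444$)
$A{\left(a \right)} = - 20 a^{2}$
$\sqrt{-11 + D} A{\left(17 \right)} = \sqrt{-11 + \frac{2}{45}} \left(- 20 \cdot 17^{2}\right) = \sqrt{- \frac{493}{45}} \left(\left(-20\right) 289\right) = \frac{i \sqrt{2465}}{15} \left(-5780\right) = - \frac{1156 i \sqrt{2465}}{3}$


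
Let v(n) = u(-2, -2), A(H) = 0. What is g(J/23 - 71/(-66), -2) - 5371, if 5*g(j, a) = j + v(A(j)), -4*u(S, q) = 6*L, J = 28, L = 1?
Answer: -20382343/3795 ≈ -5370.8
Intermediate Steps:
u(S, q) = -3/2
v(n) = -3/2
g(j, a) = -3/10 + j/5 (g(j, a) = (j - 3/2)/5 = (-3/2 + j)/5 = -3/10 + j/5)
g(J/23 - 71/(-66), -2) - 5371 = (-3/10 + (28/23 - 71/(-66))/5) - 5371 = (-3/10 + (28*(1/23) - 71*(-1/66))/5) - 5371 = (-3/10 + (28/23 + 71/66)/5) - 5371 = (-3/10 + (⅕)*(3481/1518)) - 5371 = (-3/10 + 3481/7590) - 5371 = 602/3795 - 5371 = -20382343/3795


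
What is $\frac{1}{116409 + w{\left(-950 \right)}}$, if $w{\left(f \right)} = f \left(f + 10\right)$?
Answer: $\frac{1}{1009409} \approx 9.9068 \cdot 10^{-7}$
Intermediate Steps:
$w{\left(f \right)} = f \left(10 + f\right)$
$\frac{1}{116409 + w{\left(-950 \right)}} = \frac{1}{116409 - 950 \left(10 - 950\right)} = \frac{1}{116409 - -893000} = \frac{1}{116409 + 893000} = \frac{1}{1009409}$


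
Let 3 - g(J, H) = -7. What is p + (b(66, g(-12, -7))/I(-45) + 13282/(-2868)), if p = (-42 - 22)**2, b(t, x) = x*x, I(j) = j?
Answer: 17591509/4302 ≈ 4089.1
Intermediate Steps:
g(J, H) = 10 (g(J, H) = 3 - 1*(-7) = 3 + 7 = 10)
b(t, x) = x**2
p = 4096 (p = (-64)**2 = 4096)
p + (b(66, g(-12, -7))/I(-45) + 13282/(-2868)) = 4096 + (10**2/(-45) + 13282/(-2868)) = 4096 + (100*(-1/45) + 13282*(-1/2868)) = 4096 + (-20/9 - 6641/1434) = 4096 - 29483/4302 = 17591509/4302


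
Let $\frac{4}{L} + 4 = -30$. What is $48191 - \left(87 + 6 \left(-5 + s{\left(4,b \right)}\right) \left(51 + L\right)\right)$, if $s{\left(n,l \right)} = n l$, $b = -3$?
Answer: $53294$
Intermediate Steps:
$s{\left(n,l \right)} = l n$
$L = - \frac{2}{17}$ ($L = \frac{4}{-4 - 30} = \frac{4}{-34} = 4 \left(- \frac{1}{34}\right) = - \frac{2}{17} \approx -0.11765$)
$48191 - \left(87 + 6 \left(-5 + s{\left(4,b \right)}\right) \left(51 + L\right)\right) = 48191 - \left(87 + 6 \left(-5 - 12\right) \left(51 - \frac{2}{17}\right)\right) = 48191 - \left(87 + 6 \left(-5 - 12\right) \frac{865}{17}\right) = 48191 - \left(87 + 6 \left(-17\right) \frac{865}{17}\right) = 48191 - \left(87 - 5190\right) = 48191 - -5103 = 48191 + 5103 = 53294$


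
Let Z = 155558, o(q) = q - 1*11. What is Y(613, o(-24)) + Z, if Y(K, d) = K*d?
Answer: 134103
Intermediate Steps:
o(q) = -11 + q (o(q) = q - 11 = -11 + q)
Y(613, o(-24)) + Z = 613*(-11 - 24) + 155558 = 613*(-35) + 155558 = -21455 + 155558 = 134103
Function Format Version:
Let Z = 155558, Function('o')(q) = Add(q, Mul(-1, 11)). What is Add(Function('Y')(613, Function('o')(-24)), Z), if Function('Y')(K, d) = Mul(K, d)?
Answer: 134103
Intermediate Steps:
Function('o')(q) = Add(-11, q) (Function('o')(q) = Add(q, -11) = Add(-11, q))
Add(Function('Y')(613, Function('o')(-24)), Z) = Add(Mul(613, Add(-11, -24)), 155558) = Add(Mul(613, -35), 155558) = Add(-21455, 155558) = 134103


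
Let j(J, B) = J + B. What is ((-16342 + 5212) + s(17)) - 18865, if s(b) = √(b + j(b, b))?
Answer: -29995 + √51 ≈ -29988.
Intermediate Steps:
j(J, B) = B + J
s(b) = √3*√b (s(b) = √(b + (b + b)) = √(b + 2*b) = √(3*b) = √3*√b)
((-16342 + 5212) + s(17)) - 18865 = ((-16342 + 5212) + √3*√17) - 18865 = (-11130 + √51) - 18865 = -29995 + √51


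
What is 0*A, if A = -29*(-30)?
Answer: 0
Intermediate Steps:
A = 870
0*A = 0*870 = 0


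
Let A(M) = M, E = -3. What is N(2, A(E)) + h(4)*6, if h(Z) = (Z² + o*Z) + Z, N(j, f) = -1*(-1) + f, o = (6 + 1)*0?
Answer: 118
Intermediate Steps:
o = 0 (o = 7*0 = 0)
N(j, f) = 1 + f
h(Z) = Z + Z² (h(Z) = (Z² + 0*Z) + Z = (Z² + 0) + Z = Z² + Z = Z + Z²)
N(2, A(E)) + h(4)*6 = (1 - 3) + (4*(1 + 4))*6 = -2 + (4*5)*6 = -2 + 20*6 = -2 + 120 = 118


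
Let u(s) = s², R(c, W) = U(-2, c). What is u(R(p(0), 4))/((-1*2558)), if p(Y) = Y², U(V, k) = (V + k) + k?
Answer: -2/1279 ≈ -0.0015637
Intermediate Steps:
U(V, k) = V + 2*k
R(c, W) = -2 + 2*c
u(R(p(0), 4))/((-1*2558)) = (-2 + 2*0²)²/((-1*2558)) = (-2 + 2*0)²/(-2558) = (-2 + 0)²*(-1/2558) = (-2)²*(-1/2558) = 4*(-1/2558) = -2/1279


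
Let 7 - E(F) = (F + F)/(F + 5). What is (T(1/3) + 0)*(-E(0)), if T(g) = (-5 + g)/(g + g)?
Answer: 49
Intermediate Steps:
E(F) = 7 - 2*F/(5 + F) (E(F) = 7 - (F + F)/(F + 5) = 7 - 2*F/(5 + F))
T(g) = (-5 + g)/(2*g) (T(g) = (-5 + g)/((2*g)) = (-5 + g)*(1/(2*g)) = (-5 + g)/(2*g))
(T(1/3) + 0)*(-E(0)) = ((-5 + 1/3)/(2*(1/3)) + 0)*(-5*(7 + 0)/(5 + 0)) = ((-5 + ⅓)/(2*(⅓)) + 0)*(-5*7/5) = ((½)*3*(-14/3) + 0)*(-5*7/5) = (-7 + 0)*(-1*7) = -7*(-7) = 49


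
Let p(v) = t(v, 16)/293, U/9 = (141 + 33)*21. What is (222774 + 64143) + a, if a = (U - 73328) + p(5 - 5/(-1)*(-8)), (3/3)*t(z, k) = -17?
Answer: 72217158/293 ≈ 2.4648e+5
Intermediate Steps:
t(z, k) = -17
U = 32886 (U = 9*((141 + 33)*21) = 9*(174*21) = 9*3654 = 32886)
p(v) = -17/293
a = -11849523/293 (a = (32886 - 73328) - 17/293 = -40442 - 17/293 = -11849523/293 ≈ -40442.)
(222774 + 64143) + a = (222774 + 64143) - 11849523/293 = 286917 - 11849523/293 = 72217158/293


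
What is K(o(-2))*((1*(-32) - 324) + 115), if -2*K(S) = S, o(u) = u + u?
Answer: -482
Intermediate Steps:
o(u) = 2*u
K(S) = -S/2
K(o(-2))*((1*(-32) - 324) + 115) = (-(-2))*((1*(-32) - 324) + 115) = (-½*(-4))*((-32 - 324) + 115) = 2*(-356 + 115) = 2*(-241) = -482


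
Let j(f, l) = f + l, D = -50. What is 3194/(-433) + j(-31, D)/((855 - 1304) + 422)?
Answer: -1895/433 ≈ -4.3764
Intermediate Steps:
3194/(-433) + j(-31, D)/((855 - 1304) + 422) = 3194/(-433) + (-31 - 50)/((855 - 1304) + 422) = 3194*(-1/433) - 81/(-449 + 422) = -3194/433 - 81/(-27) = -3194/433 - 81*(-1/27) = -3194/433 + 3 = -1895/433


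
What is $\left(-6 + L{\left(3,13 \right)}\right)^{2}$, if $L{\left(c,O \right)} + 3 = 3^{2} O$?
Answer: $11664$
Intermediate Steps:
$L{\left(c,O \right)} = -3 + 9 O$ ($L{\left(c,O \right)} = -3 + 3^{2} O = -3 + 9 O$)
$\left(-6 + L{\left(3,13 \right)}\right)^{2} = \left(-6 + \left(-3 + 9 \cdot 13\right)\right)^{2} = \left(-6 + \left(-3 + 117\right)\right)^{2} = \left(-6 + 114\right)^{2} = 108^{2} = 11664$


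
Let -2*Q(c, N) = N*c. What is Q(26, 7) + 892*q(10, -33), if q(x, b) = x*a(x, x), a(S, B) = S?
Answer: 89109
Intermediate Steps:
Q(c, N) = -N*c/2
q(x, b) = x**2 (q(x, b) = x*x = x**2)
Q(26, 7) + 892*q(10, -33) = -1/2*7*26 + 892*10**2 = -91 + 892*100 = -91 + 89200 = 89109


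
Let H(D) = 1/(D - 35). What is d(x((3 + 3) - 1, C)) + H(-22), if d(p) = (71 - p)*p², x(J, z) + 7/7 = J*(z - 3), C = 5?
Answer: 286253/57 ≈ 5022.0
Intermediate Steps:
x(J, z) = -1 + J*(-3 + z) (x(J, z) = -1 + J*(z - 3) = -1 + J*(-3 + z))
d(p) = p²*(71 - p)
H(D) = 1/(-35 + D)
d(x((3 + 3) - 1, C)) + H(-22) = (-1 - 3*((3 + 3) - 1) + ((3 + 3) - 1)*5)²*(71 - (-1 - 3*((3 + 3) - 1) + ((3 + 3) - 1)*5)) + 1/(-35 - 22) = (-1 - 3*(6 - 1) + (6 - 1)*5)²*(71 - (-1 - 3*(6 - 1) + (6 - 1)*5)) + 1/(-57) = (-1 - 3*5 + 5*5)²*(71 - (-1 - 3*5 + 5*5)) - 1/57 = (-1 - 15 + 25)²*(71 - (-1 - 15 + 25)) - 1/57 = 9²*(71 - 1*9) - 1/57 = 81*(71 - 9) - 1/57 = 81*62 - 1/57 = 5022 - 1/57 = 286253/57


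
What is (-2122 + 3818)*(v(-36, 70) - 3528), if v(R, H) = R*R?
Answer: -3785472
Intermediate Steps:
v(R, H) = R**2
(-2122 + 3818)*(v(-36, 70) - 3528) = (-2122 + 3818)*((-36)**2 - 3528) = 1696*(1296 - 3528) = 1696*(-2232) = -3785472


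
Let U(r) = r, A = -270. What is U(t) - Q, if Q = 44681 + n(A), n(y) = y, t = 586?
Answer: -43825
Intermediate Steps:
Q = 44411 (Q = 44681 - 270 = 44411)
U(t) - Q = 586 - 1*44411 = 586 - 44411 = -43825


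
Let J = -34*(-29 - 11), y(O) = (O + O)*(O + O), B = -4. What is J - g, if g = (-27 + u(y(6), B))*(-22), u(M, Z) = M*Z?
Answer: -11906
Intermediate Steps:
y(O) = 4*O**2 (y(O) = (2*O)*(2*O) = 4*O**2)
J = 1360 (J = -34*(-40) = 1360)
g = 13266 (g = (-27 + (4*6**2)*(-4))*(-22) = (-27 + (4*36)*(-4))*(-22) = (-27 + 144*(-4))*(-22) = (-27 - 576)*(-22) = -603*(-22) = 13266)
J - g = 1360 - 1*13266 = 1360 - 13266 = -11906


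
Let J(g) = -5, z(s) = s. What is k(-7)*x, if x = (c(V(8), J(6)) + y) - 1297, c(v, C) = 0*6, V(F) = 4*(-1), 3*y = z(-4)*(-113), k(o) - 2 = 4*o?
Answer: 89414/3 ≈ 29805.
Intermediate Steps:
k(o) = 2 + 4*o
y = 452/3 (y = (-4*(-113))/3 = (⅓)*452 = 452/3 ≈ 150.67)
V(F) = -4
c(v, C) = 0
x = -3439/3 (x = (0 + 452/3) - 1297 = 452/3 - 1297 = -3439/3 ≈ -1146.3)
k(-7)*x = (2 + 4*(-7))*(-3439/3) = (2 - 28)*(-3439/3) = -26*(-3439/3) = 89414/3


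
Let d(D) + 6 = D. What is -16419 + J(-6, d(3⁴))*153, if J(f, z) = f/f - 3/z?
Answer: -406803/25 ≈ -16272.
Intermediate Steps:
d(D) = -6 + D
J(f, z) = 1 - 3/z
-16419 + J(-6, d(3⁴))*153 = -16419 + ((-3 + (-6 + 3⁴))/(-6 + 3⁴))*153 = -16419 + ((-3 + (-6 + 81))/(-6 + 81))*153 = -16419 + ((-3 + 75)/75)*153 = -16419 + ((1/75)*72)*153 = -16419 + (24/25)*153 = -16419 + 3672/25 = -406803/25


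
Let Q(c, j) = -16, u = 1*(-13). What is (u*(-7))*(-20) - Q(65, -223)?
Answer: -1804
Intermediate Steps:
u = -13
(u*(-7))*(-20) - Q(65, -223) = -13*(-7)*(-20) - 1*(-16) = 91*(-20) + 16 = -1820 + 16 = -1804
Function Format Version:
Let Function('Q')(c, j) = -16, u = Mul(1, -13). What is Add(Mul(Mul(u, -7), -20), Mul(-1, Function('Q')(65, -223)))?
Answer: -1804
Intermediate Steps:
u = -13
Add(Mul(Mul(u, -7), -20), Mul(-1, Function('Q')(65, -223))) = Add(Mul(Mul(-13, -7), -20), Mul(-1, -16)) = Add(Mul(91, -20), 16) = Add(-1820, 16) = -1804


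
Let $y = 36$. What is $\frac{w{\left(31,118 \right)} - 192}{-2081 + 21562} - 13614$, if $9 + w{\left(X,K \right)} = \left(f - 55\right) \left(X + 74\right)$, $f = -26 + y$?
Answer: $- \frac{265219260}{19481} \approx -13614.0$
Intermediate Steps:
$f = 10$ ($f = -26 + 36 = 10$)
$w{\left(X,K \right)} = -3339 - 45 X$ ($w{\left(X,K \right)} = -9 + \left(10 - 55\right) \left(X + 74\right) = -9 - 45 \left(74 + X\right) = -9 - \left(3330 + 45 X\right) = -3339 - 45 X$)
$\frac{w{\left(31,118 \right)} - 192}{-2081 + 21562} - 13614 = \frac{\left(-3339 - 1395\right) - 192}{-2081 + 21562} - 13614 = \frac{\left(-3339 - 1395\right) - 192}{19481} - 13614 = \left(-4734 - 192\right) \frac{1}{19481} - 13614 = \left(-4926\right) \frac{1}{19481} - 13614 = - \frac{4926}{19481} - 13614 = - \frac{265219260}{19481}$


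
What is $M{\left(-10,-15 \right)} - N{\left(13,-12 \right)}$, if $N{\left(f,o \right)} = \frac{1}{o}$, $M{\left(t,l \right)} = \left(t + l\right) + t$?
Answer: $- \frac{419}{12} \approx -34.917$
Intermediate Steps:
$M{\left(t,l \right)} = l + 2 t$ ($M{\left(t,l \right)} = \left(l + t\right) + t = l + 2 t$)
$M{\left(-10,-15 \right)} - N{\left(13,-12 \right)} = \left(-15 + 2 \left(-10\right)\right) - \frac{1}{-12} = \left(-15 - 20\right) - - \frac{1}{12} = -35 + \frac{1}{12} = - \frac{419}{12}$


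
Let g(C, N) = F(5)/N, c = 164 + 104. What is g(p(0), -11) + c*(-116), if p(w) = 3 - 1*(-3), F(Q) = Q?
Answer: -341973/11 ≈ -31088.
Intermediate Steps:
p(w) = 6 (p(w) = 3 + 3 = 6)
c = 268
g(C, N) = 5/N
g(p(0), -11) + c*(-116) = 5/(-11) + 268*(-116) = 5*(-1/11) - 31088 = -5/11 - 31088 = -341973/11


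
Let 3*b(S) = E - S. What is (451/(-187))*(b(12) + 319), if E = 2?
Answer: -38827/51 ≈ -761.31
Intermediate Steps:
b(S) = ⅔ - S/3 (b(S) = (2 - S)/3 = ⅔ - S/3)
(451/(-187))*(b(12) + 319) = (451/(-187))*((⅔ - ⅓*12) + 319) = (451*(-1/187))*((⅔ - 4) + 319) = -41*(-10/3 + 319)/17 = -41/17*947/3 = -38827/51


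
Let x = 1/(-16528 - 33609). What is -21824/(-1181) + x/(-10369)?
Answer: 11345654949853/613967123093 ≈ 18.479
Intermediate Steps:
x = -1/50137 (x = 1/(-50137) = -1/50137 ≈ -1.9945e-5)
-21824/(-1181) + x/(-10369) = -21824/(-1181) - 1/50137/(-10369) = -21824*(-1/1181) - 1/50137*(-1/10369) = 21824/1181 + 1/519870553 = 11345654949853/613967123093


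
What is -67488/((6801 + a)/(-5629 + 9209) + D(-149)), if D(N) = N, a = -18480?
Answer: 241607040/545099 ≈ 443.24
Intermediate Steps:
-67488/((6801 + a)/(-5629 + 9209) + D(-149)) = -67488/((6801 - 18480)/(-5629 + 9209) - 149) = -67488/(-11679/3580 - 149) = -67488/(-545099/3580) = -67488*(-3580/545099) = 241607040/545099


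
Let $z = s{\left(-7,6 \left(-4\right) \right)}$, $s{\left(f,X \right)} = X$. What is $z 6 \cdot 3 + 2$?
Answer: $-430$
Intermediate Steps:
$z = -24$ ($z = 6 \left(-4\right) = -24$)
$z 6 \cdot 3 + 2 = - 24 \cdot 6 \cdot 3 + 2 = \left(-24\right) 18 + 2 = -432 + 2 = -430$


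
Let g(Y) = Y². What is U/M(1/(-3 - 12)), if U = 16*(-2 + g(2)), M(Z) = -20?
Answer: -8/5 ≈ -1.6000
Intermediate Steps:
U = 32 (U = 16*(-2 + 2²) = 16*(-2 + 4) = 16*2 = 32)
U/M(1/(-3 - 12)) = 32/(-20) = 32*(-1/20) = -8/5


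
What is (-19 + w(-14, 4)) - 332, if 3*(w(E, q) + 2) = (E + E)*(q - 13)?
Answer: -269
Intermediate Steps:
w(E, q) = -2 + 2*E*(-13 + q)/3 (w(E, q) = -2 + ((E + E)*(q - 13))/3 = -2 + ((2*E)*(-13 + q))/3 = -2 + (2*E*(-13 + q))/3 = -2 + 2*E*(-13 + q)/3)
(-19 + w(-14, 4)) - 332 = (-19 + (-2 - 26/3*(-14) + (⅔)*(-14)*4)) - 332 = (-19 + (-2 + 364/3 - 112/3)) - 332 = (-19 + 82) - 332 = 63 - 332 = -269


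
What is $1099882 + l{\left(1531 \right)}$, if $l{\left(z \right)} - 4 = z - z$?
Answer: $1099886$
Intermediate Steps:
$l{\left(z \right)} = 4$ ($l{\left(z \right)} = 4 + \left(z - z\right) = 4 + 0 = 4$)
$1099882 + l{\left(1531 \right)} = 1099882 + 4 = 1099886$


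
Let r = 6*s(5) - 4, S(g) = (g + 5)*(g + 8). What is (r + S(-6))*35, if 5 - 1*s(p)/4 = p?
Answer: -210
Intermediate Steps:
S(g) = (5 + g)*(8 + g)
s(p) = 20 - 4*p
r = -4 (r = 6*(20 - 4*5) - 4 = 6*(20 - 20) - 4 = 6*0 - 4 = 0 - 4 = -4)
(r + S(-6))*35 = (-4 + (40 + (-6)² + 13*(-6)))*35 = (-4 + (40 + 36 - 78))*35 = (-4 - 2)*35 = -6*35 = -210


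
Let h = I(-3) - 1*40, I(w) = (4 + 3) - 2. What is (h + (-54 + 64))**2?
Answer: 625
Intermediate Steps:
I(w) = 5 (I(w) = 7 - 2 = 5)
h = -35 (h = 5 - 1*40 = 5 - 40 = -35)
(h + (-54 + 64))**2 = (-35 + (-54 + 64))**2 = (-35 + 10)**2 = (-25)**2 = 625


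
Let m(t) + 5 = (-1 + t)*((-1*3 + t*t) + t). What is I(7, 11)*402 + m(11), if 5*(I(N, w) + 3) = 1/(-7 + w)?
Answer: 991/10 ≈ 99.100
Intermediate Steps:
m(t) = -5 + (-1 + t)*(-3 + t + t²) (m(t) = -5 + (-1 + t)*((-1*3 + t*t) + t) = -5 + (-1 + t)*((-3 + t²) + t) = -5 + (-1 + t)*(-3 + t + t²))
I(N, w) = -3 + 1/(5*(-7 + w))
I(7, 11)*402 + m(11) = ((106 - 15*11)/(5*(-7 + 11)))*402 + (-2 + 11³ - 4*11) = ((⅕)*(106 - 165)/4)*402 + (-2 + 1331 - 44) = ((⅕)*(¼)*(-59))*402 + 1285 = -59/20*402 + 1285 = -11859/10 + 1285 = 991/10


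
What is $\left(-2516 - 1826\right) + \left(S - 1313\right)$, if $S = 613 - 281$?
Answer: $-5323$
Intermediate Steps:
$S = 332$
$\left(-2516 - 1826\right) + \left(S - 1313\right) = \left(-2516 - 1826\right) + \left(332 - 1313\right) = -4342 - 981 = -5323$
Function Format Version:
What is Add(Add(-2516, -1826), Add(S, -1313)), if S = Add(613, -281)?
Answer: -5323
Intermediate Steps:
S = 332
Add(Add(-2516, -1826), Add(S, -1313)) = Add(Add(-2516, -1826), Add(332, -1313)) = Add(-4342, -981) = -5323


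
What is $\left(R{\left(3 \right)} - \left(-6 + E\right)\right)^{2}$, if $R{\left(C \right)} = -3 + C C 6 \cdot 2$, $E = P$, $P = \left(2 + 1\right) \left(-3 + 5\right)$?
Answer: $11025$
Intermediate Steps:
$P = 6$ ($P = 3 \cdot 2 = 6$)
$E = 6$
$R{\left(C \right)} = -3 + 12 C^{2}$ ($R{\left(C \right)} = -3 + C^{2} \cdot 6 \cdot 2 = -3 + 6 C^{2} \cdot 2 = -3 + 12 C^{2}$)
$\left(R{\left(3 \right)} - \left(-6 + E\right)\right)^{2} = \left(\left(-3 + 12 \cdot 3^{2}\right) + \left(6 - 6\right)\right)^{2} = \left(\left(-3 + 12 \cdot 9\right) + \left(6 - 6\right)\right)^{2} = \left(\left(-3 + 108\right) + 0\right)^{2} = \left(105 + 0\right)^{2} = 105^{2} = 11025$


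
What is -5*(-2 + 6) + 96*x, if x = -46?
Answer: -4436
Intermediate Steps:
-5*(-2 + 6) + 96*x = -5*(-2 + 6) + 96*(-46) = -5*4 - 4416 = -20 - 4416 = -4436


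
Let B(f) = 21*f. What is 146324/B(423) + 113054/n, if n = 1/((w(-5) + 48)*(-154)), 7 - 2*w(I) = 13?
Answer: -6959512519936/8883 ≈ -7.8346e+8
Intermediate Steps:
w(I) = -3 (w(I) = 7/2 - ½*13 = 7/2 - 13/2 = -3)
n = -1/6930 (n = 1/((-3 + 48)*(-154)) = 1/(45*(-154)) = 1/(-6930) = -1/6930 ≈ -0.00014430)
146324/B(423) + 113054/n = 146324/((21*423)) + 113054/(-1/6930) = 146324/8883 + 113054*(-6930) = 146324*(1/8883) - 783464220 = 146324/8883 - 783464220 = -6959512519936/8883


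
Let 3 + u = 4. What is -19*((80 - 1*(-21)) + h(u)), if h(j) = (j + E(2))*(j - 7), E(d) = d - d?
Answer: -1805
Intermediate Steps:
u = 1 (u = -3 + 4 = 1)
E(d) = 0
h(j) = j*(-7 + j) (h(j) = (j + 0)*(j - 7) = j*(-7 + j))
-19*((80 - 1*(-21)) + h(u)) = -19*((80 - 1*(-21)) + 1*(-7 + 1)) = -19*((80 + 21) + 1*(-6)) = -19*(101 - 6) = -19*95 = -1805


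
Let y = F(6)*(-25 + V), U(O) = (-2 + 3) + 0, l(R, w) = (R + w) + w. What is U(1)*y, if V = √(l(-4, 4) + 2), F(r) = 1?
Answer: -25 + √6 ≈ -22.551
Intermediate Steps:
l(R, w) = R + 2*w
U(O) = 1 (U(O) = 1 + 0 = 1)
V = √6 (V = √((-4 + 2*4) + 2) = √((-4 + 8) + 2) = √(4 + 2) = √6 ≈ 2.4495)
y = -25 + √6 (y = 1*(-25 + √6) = -25 + √6 ≈ -22.551)
U(1)*y = 1*(-25 + √6) = -25 + √6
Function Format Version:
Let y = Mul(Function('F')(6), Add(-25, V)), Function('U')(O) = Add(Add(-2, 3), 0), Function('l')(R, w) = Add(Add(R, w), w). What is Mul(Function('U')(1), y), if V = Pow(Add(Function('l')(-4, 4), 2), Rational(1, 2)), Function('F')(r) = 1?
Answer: Add(-25, Pow(6, Rational(1, 2))) ≈ -22.551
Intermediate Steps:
Function('l')(R, w) = Add(R, Mul(2, w))
Function('U')(O) = 1 (Function('U')(O) = Add(1, 0) = 1)
V = Pow(6, Rational(1, 2)) (V = Pow(Add(Add(-4, Mul(2, 4)), 2), Rational(1, 2)) = Pow(Add(Add(-4, 8), 2), Rational(1, 2)) = Pow(Add(4, 2), Rational(1, 2)) = Pow(6, Rational(1, 2)) ≈ 2.4495)
y = Add(-25, Pow(6, Rational(1, 2))) (y = Mul(1, Add(-25, Pow(6, Rational(1, 2)))) = Add(-25, Pow(6, Rational(1, 2))) ≈ -22.551)
Mul(Function('U')(1), y) = Mul(1, Add(-25, Pow(6, Rational(1, 2)))) = Add(-25, Pow(6, Rational(1, 2)))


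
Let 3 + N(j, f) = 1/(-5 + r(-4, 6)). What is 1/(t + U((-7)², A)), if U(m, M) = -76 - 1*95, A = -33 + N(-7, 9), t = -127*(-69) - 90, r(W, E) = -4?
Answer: 1/8502 ≈ 0.00011762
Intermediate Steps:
N(j, f) = -28/9 (N(j, f) = -3 + 1/(-5 - 4) = -3 + 1/(-9) = -3 - ⅑ = -28/9)
t = 8673 (t = 8763 - 90 = 8673)
A = -325/9 (A = -33 - 28/9 = -325/9 ≈ -36.111)
U(m, M) = -171 (U(m, M) = -76 - 95 = -171)
1/(t + U((-7)², A)) = 1/(8673 - 171) = 1/8502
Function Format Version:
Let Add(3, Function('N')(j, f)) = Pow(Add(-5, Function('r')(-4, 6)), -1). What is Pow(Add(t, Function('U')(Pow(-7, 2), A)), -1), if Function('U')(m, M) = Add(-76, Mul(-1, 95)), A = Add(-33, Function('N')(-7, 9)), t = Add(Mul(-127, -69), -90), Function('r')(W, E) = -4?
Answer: Rational(1, 8502) ≈ 0.00011762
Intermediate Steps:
Function('N')(j, f) = Rational(-28, 9) (Function('N')(j, f) = Add(-3, Pow(Add(-5, -4), -1)) = Add(-3, Pow(-9, -1)) = Add(-3, Rational(-1, 9)) = Rational(-28, 9))
t = 8673 (t = Add(8763, -90) = 8673)
A = Rational(-325, 9) (A = Add(-33, Rational(-28, 9)) = Rational(-325, 9) ≈ -36.111)
Function('U')(m, M) = -171 (Function('U')(m, M) = Add(-76, -95) = -171)
Pow(Add(t, Function('U')(Pow(-7, 2), A)), -1) = Pow(Add(8673, -171), -1) = Pow(8502, -1) = Rational(1, 8502)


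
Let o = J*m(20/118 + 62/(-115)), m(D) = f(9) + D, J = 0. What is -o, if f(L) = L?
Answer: 0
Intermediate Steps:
m(D) = 9 + D
o = 0 (o = 0*(9 + (20/118 + 62/(-115))) = 0*(9 + (20*(1/118) + 62*(-1/115))) = 0*(9 + (10/59 - 62/115)) = 0*(9 - 2508/6785) = 0*(58557/6785) = 0)
-o = -1*0 = 0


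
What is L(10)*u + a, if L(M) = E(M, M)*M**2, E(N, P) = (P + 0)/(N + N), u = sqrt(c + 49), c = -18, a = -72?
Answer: -72 + 50*sqrt(31) ≈ 206.39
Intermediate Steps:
u = sqrt(31) (u = sqrt(-18 + 49) = sqrt(31) ≈ 5.5678)
E(N, P) = P/(2*N) (E(N, P) = P/((2*N)) = P*(1/(2*N)) = P/(2*N))
L(M) = M**2/2 (L(M) = (M/(2*M))*M**2 = M**2/2)
L(10)*u + a = ((1/2)*10**2)*sqrt(31) - 72 = ((1/2)*100)*sqrt(31) - 72 = 50*sqrt(31) - 72 = -72 + 50*sqrt(31)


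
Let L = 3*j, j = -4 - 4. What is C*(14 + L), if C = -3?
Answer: 30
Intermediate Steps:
j = -8
L = -24 (L = 3*(-8) = -24)
C*(14 + L) = -3*(14 - 24) = -3*(-10) = 30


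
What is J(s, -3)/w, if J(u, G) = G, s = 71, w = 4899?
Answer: -1/1633 ≈ -0.00061237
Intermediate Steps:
J(s, -3)/w = -3/4899 = -3*1/4899 = -1/1633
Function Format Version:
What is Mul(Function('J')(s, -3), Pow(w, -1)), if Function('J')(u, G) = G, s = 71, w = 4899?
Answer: Rational(-1, 1633) ≈ -0.00061237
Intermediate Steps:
Mul(Function('J')(s, -3), Pow(w, -1)) = Mul(-3, Pow(4899, -1)) = Mul(-3, Rational(1, 4899)) = Rational(-1, 1633)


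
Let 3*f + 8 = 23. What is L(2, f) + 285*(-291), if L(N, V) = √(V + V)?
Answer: -82935 + √10 ≈ -82932.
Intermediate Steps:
f = 5 (f = -8/3 + (⅓)*23 = -8/3 + 23/3 = 5)
L(N, V) = √2*√V (L(N, V) = √(2*V) = √2*√V)
L(2, f) + 285*(-291) = √2*√5 + 285*(-291) = √10 - 82935 = -82935 + √10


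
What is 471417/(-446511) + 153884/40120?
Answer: 244106121/87813830 ≈ 2.7798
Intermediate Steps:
471417/(-446511) + 153884/40120 = 471417*(-1/446511) + 153884*(1/40120) = -157139/148837 + 2263/590 = 244106121/87813830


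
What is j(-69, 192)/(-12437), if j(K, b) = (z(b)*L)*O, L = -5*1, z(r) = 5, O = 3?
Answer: 75/12437 ≈ 0.0060304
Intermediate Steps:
L = -5
j(K, b) = -75 (j(K, b) = (5*(-5))*3 = -25*3 = -75)
j(-69, 192)/(-12437) = -75/(-12437) = -75*(-1/12437) = 75/12437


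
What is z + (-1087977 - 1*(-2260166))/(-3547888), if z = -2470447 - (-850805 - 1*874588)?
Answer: -2643369318141/3547888 ≈ -7.4505e+5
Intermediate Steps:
z = -745054 (z = -2470447 - (-850805 - 874588) = -2470447 - 1*(-1725393) = -2470447 + 1725393 = -745054)
z + (-1087977 - 1*(-2260166))/(-3547888) = -745054 + (-1087977 - 1*(-2260166))/(-3547888) = -745054 + (-1087977 + 2260166)*(-1/3547888) = -745054 + 1172189*(-1/3547888) = -745054 - 1172189/3547888 = -2643369318141/3547888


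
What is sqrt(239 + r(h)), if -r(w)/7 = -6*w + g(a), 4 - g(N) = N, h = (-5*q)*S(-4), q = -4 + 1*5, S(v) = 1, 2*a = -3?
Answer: I*sqrt(38)/2 ≈ 3.0822*I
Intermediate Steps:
a = -3/2 (a = (1/2)*(-3) = -3/2 ≈ -1.5000)
q = 1 (q = -4 + 5 = 1)
h = -5 (h = -5*1*1 = -5*1 = -5)
g(N) = 4 - N
r(w) = -77/2 + 42*w (r(w) = -7*(-6*w + (4 - 1*(-3/2))) = -7*(-6*w + (4 + 3/2)) = -7*(-6*w + 11/2) = -7*(11/2 - 6*w) = -77/2 + 42*w)
sqrt(239 + r(h)) = sqrt(239 + (-77/2 + 42*(-5))) = sqrt(239 + (-77/2 - 210)) = sqrt(239 - 497/2) = sqrt(-19/2) = I*sqrt(38)/2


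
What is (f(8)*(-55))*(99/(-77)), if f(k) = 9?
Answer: 4455/7 ≈ 636.43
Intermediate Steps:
(f(8)*(-55))*(99/(-77)) = (9*(-55))*(99/(-77)) = -49005*(-1)/77 = -495*(-9/7) = 4455/7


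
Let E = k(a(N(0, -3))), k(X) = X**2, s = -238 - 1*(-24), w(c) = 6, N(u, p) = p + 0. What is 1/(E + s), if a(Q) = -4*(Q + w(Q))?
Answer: -1/70 ≈ -0.014286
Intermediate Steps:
N(u, p) = p
a(Q) = -24 - 4*Q (a(Q) = -4*(Q + 6) = -4*(6 + Q) = -24 - 4*Q)
s = -214 (s = -238 + 24 = -214)
E = 144 (E = (-24 - 4*(-3))**2 = (-24 + 12)**2 = (-12)**2 = 144)
1/(E + s) = 1/(144 - 214) = 1/(-70) = -1/70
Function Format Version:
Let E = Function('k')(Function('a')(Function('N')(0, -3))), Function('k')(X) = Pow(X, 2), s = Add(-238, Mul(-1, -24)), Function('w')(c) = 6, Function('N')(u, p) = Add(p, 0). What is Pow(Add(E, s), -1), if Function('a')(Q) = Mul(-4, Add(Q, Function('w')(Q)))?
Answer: Rational(-1, 70) ≈ -0.014286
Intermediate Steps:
Function('N')(u, p) = p
Function('a')(Q) = Add(-24, Mul(-4, Q)) (Function('a')(Q) = Mul(-4, Add(Q, 6)) = Mul(-4, Add(6, Q)) = Add(-24, Mul(-4, Q)))
s = -214 (s = Add(-238, 24) = -214)
E = 144 (E = Pow(Add(-24, Mul(-4, -3)), 2) = Pow(Add(-24, 12), 2) = Pow(-12, 2) = 144)
Pow(Add(E, s), -1) = Pow(Add(144, -214), -1) = Pow(-70, -1) = Rational(-1, 70)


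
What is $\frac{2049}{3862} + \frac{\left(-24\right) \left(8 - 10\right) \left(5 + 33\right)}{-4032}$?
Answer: $\frac{3170}{40551} \approx 0.078173$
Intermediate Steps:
$\frac{2049}{3862} + \frac{\left(-24\right) \left(8 - 10\right) \left(5 + 33\right)}{-4032} = 2049 \cdot \frac{1}{3862} + - 24 \left(\left(-2\right) 38\right) \left(- \frac{1}{4032}\right) = \frac{2049}{3862} + \left(-24\right) \left(-76\right) \left(- \frac{1}{4032}\right) = \frac{2049}{3862} + 1824 \left(- \frac{1}{4032}\right) = \frac{2049}{3862} - \frac{19}{42} = \frac{3170}{40551}$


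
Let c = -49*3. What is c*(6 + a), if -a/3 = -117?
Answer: -52479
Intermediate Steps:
a = 351 (a = -3*(-117) = 351)
c = -147
c*(6 + a) = -147*(6 + 351) = -147*357 = -52479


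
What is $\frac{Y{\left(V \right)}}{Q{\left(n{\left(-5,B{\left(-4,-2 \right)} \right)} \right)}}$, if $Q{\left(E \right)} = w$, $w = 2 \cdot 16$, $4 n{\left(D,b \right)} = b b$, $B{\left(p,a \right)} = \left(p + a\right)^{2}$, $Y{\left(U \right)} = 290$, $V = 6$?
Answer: $\frac{145}{16} \approx 9.0625$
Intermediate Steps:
$B{\left(p,a \right)} = \left(a + p\right)^{2}$
$n{\left(D,b \right)} = \frac{b^{2}}{4}$ ($n{\left(D,b \right)} = \frac{b b}{4} = \frac{b^{2}}{4}$)
$w = 32$
$Q{\left(E \right)} = 32$
$\frac{Y{\left(V \right)}}{Q{\left(n{\left(-5,B{\left(-4,-2 \right)} \right)} \right)}} = \frac{290}{32} = 290 \cdot \frac{1}{32} = \frac{145}{16}$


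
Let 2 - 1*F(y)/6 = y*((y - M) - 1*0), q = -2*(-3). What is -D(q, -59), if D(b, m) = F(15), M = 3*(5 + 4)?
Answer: -1092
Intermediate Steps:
M = 27 (M = 3*9 = 27)
q = 6
F(y) = 12 - 6*y*(-27 + y) (F(y) = 12 - 6*y*((y - 1*27) - 1*0) = 12 - 6*y*((y - 27) + 0) = 12 - 6*y*((-27 + y) + 0) = 12 - 6*y*(-27 + y))
D(b, m) = 1092 (D(b, m) = 12 - 6*15² + 162*15 = 12 - 6*225 + 2430 = 12 - 1350 + 2430 = 1092)
-D(q, -59) = -1*1092 = -1092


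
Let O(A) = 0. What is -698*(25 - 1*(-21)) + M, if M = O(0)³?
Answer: -32108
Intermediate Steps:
M = 0 (M = 0³ = 0)
-698*(25 - 1*(-21)) + M = -698*(25 - 1*(-21)) + 0 = -698*(25 + 21) + 0 = -698*46 + 0 = -32108 + 0 = -32108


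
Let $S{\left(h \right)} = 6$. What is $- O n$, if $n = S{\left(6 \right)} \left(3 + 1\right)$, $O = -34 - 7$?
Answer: $984$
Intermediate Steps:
$O = -41$ ($O = -34 - 7 = -41$)
$n = 24$ ($n = 6 \left(3 + 1\right) = 6 \cdot 4 = 24$)
$- O n = \left(-1\right) \left(-41\right) 24 = 41 \cdot 24 = 984$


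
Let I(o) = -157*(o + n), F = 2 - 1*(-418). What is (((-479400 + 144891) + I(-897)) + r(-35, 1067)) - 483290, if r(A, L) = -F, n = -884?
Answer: -538602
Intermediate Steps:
F = 420 (F = 2 + 418 = 420)
I(o) = 138788 - 157*o (I(o) = -157*(o - 884) = -157*(-884 + o) = 138788 - 157*o)
r(A, L) = -420 (r(A, L) = -1*420 = -420)
(((-479400 + 144891) + I(-897)) + r(-35, 1067)) - 483290 = (((-479400 + 144891) + (138788 - 157*(-897))) - 420) - 483290 = ((-334509 + (138788 + 140829)) - 420) - 483290 = ((-334509 + 279617) - 420) - 483290 = (-54892 - 420) - 483290 = -55312 - 483290 = -538602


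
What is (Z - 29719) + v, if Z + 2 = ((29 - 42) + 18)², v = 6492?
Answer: -23204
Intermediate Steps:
Z = 23 (Z = -2 + ((29 - 42) + 18)² = -2 + (-13 + 18)² = -2 + 5² = -2 + 25 = 23)
(Z - 29719) + v = (23 - 29719) + 6492 = -29696 + 6492 = -23204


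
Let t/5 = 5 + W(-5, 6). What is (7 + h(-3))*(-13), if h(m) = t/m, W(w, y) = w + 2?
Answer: -143/3 ≈ -47.667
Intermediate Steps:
W(w, y) = 2 + w
t = 10 (t = 5*(5 + (2 - 5)) = 5*(5 - 3) = 5*2 = 10)
h(m) = 10/m
(7 + h(-3))*(-13) = (7 + 10/(-3))*(-13) = (7 + 10*(-⅓))*(-13) = (7 - 10/3)*(-13) = (11/3)*(-13) = -143/3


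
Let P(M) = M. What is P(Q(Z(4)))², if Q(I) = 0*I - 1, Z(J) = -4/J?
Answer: 1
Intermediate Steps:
Q(I) = -1 (Q(I) = 0 - 1 = -1)
P(Q(Z(4)))² = (-1)² = 1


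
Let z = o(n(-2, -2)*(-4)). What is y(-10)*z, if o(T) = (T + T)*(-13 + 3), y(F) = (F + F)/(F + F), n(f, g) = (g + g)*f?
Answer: 640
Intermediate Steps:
n(f, g) = 2*f*g (n(f, g) = (2*g)*f = 2*f*g)
y(F) = 1 (y(F) = (2*F)/((2*F)) = (2*F)*(1/(2*F)) = 1)
o(T) = -20*T (o(T) = (2*T)*(-10) = -20*T)
z = 640 (z = -20*2*(-2)*(-2)*(-4) = -160*(-4) = -20*(-32) = 640)
y(-10)*z = 1*640 = 640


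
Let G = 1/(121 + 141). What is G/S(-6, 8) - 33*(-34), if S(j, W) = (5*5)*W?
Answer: 58792801/52400 ≈ 1122.0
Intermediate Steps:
G = 1/262 ≈ 0.0038168
S(j, W) = 25*W
G/S(-6, 8) - 33*(-34) = 1/(262*((25*8))) - 33*(-34) = (1/262)/200 + 1122 = (1/262)*(1/200) + 1122 = 1/52400 + 1122 = 58792801/52400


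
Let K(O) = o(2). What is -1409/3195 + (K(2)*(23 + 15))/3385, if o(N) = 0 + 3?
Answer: -881047/2163015 ≈ -0.40732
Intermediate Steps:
o(N) = 3
K(O) = 3
-1409/3195 + (K(2)*(23 + 15))/3385 = -1409/3195 + (3*(23 + 15))/3385 = -1409*1/3195 + (3*38)*(1/3385) = -1409/3195 + 114*(1/3385) = -1409/3195 + 114/3385 = -881047/2163015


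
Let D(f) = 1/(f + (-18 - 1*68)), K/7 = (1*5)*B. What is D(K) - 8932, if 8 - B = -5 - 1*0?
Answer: -3295907/369 ≈ -8932.0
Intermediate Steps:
B = 13 (B = 8 - (-5 - 1*0) = 8 - (-5 + 0) = 8 - 1*(-5) = 8 + 5 = 13)
K = 455 (K = 7*((1*5)*13) = 7*(5*13) = 7*65 = 455)
D(f) = 1/(-86 + f) (D(f) = 1/(f + (-18 - 68)) = 1/(f - 86) = 1/(-86 + f))
D(K) - 8932 = 1/(-86 + 455) - 8932 = 1/369 - 8932 = -3295907/369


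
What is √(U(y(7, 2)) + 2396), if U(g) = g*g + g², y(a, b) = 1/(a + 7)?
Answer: √469618/14 ≈ 48.949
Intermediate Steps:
y(a, b) = 1/(7 + a)
U(g) = 2*g² (U(g) = g² + g² = 2*g²)
√(U(y(7, 2)) + 2396) = √(2*(1/(7 + 7))² + 2396) = √(2*(1/14)² + 2396) = √(2*(1/196) + 2396) = √(1/98 + 2396) = √(234809/98) = √469618/14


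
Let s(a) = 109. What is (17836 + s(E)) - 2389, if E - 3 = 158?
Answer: 15556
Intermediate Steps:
E = 161 (E = 3 + 158 = 161)
(17836 + s(E)) - 2389 = (17836 + 109) - 2389 = 17945 - 2389 = 15556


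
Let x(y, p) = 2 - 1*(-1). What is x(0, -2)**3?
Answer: 27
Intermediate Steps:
x(y, p) = 3 (x(y, p) = 2 + 1 = 3)
x(0, -2)**3 = 3**3 = 27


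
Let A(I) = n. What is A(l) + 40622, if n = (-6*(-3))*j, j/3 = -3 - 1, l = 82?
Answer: 40406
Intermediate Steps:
j = -12 (j = 3*(-3 - 1) = 3*(-4) = -12)
n = -216 (n = -6*(-3)*(-12) = 18*(-12) = -216)
A(I) = -216
A(l) + 40622 = -216 + 40622 = 40406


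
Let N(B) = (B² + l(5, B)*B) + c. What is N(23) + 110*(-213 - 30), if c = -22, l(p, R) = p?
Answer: -26108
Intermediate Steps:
N(B) = -22 + B² + 5*B (N(B) = (B² + 5*B) - 22 = -22 + B² + 5*B)
N(23) + 110*(-213 - 30) = (-22 + 23² + 5*23) + 110*(-213 - 30) = (-22 + 529 + 115) + 110*(-243) = 622 - 26730 = -26108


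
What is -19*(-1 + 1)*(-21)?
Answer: 0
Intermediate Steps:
-19*(-1 + 1)*(-21) = -19*0*(-21) = 0*(-21) = 0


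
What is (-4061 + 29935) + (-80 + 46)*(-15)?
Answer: 26384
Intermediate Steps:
(-4061 + 29935) + (-80 + 46)*(-15) = 25874 - 34*(-15) = 25874 + 510 = 26384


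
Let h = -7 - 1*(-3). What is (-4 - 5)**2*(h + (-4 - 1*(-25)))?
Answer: 1377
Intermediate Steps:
h = -4 (h = -7 + 3 = -4)
(-4 - 5)**2*(h + (-4 - 1*(-25))) = (-4 - 5)**2*(-4 + (-4 - 1*(-25))) = (-9)**2*(-4 + (-4 + 25)) = 81*(-4 + 21) = 81*17 = 1377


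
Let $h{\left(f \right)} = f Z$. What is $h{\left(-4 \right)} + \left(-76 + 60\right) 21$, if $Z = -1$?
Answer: $-332$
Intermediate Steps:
$h{\left(f \right)} = - f$ ($h{\left(f \right)} = f \left(-1\right) = - f$)
$h{\left(-4 \right)} + \left(-76 + 60\right) 21 = \left(-1\right) \left(-4\right) + \left(-76 + 60\right) 21 = 4 - 336 = -332$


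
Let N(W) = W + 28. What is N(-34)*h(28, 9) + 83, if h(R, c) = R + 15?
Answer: -175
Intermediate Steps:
h(R, c) = 15 + R
N(W) = 28 + W
N(-34)*h(28, 9) + 83 = (28 - 34)*(15 + 28) + 83 = -6*43 + 83 = -258 + 83 = -175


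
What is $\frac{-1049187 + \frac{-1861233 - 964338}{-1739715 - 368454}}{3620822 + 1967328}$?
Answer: $- \frac{52663349596}{280494395175} \approx -0.18775$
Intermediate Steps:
$\frac{-1049187 + \frac{-1861233 - 964338}{-1739715 - 368454}}{3620822 + 1967328} = \frac{-1049187 - \frac{2825571}{-1739715 - 368454}}{5588150} = \left(-1049187 - \frac{2825571}{-2108169}\right) \frac{1}{5588150} = \left(-1049187 - - \frac{134551}{100389}\right) \frac{1}{5588150} = \left(-1049187 + \frac{134551}{100389}\right) \frac{1}{5588150} = \left(- \frac{105326699192}{100389}\right) \frac{1}{5588150} = - \frac{52663349596}{280494395175}$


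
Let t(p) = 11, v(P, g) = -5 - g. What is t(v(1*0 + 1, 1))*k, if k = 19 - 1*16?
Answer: 33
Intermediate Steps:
k = 3 (k = 19 - 16 = 3)
t(v(1*0 + 1, 1))*k = 11*3 = 33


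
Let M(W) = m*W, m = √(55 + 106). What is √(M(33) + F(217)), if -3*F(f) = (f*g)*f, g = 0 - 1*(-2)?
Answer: √(-282534 + 297*√161)/3 ≈ 175.99*I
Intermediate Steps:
g = 2 (g = 0 + 2 = 2)
F(f) = -2*f²/3 (F(f) = -f*2*f/3 = -2*f*f/3 = -2*f²/3)
m = √161 ≈ 12.689
M(W) = W*√161 (M(W) = √161*W = W*√161)
√(M(33) + F(217)) = √(33*√161 - ⅔*217²) = √(33*√161 - ⅔*47089) = √(33*√161 - 94178/3) = √(-94178/3 + 33*√161)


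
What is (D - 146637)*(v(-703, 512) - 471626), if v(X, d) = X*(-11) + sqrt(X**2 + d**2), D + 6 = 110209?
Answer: 16901477562 - 36434*sqrt(756353) ≈ 1.6870e+10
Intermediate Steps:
D = 110203 (D = -6 + 110209 = 110203)
v(X, d) = sqrt(X**2 + d**2) - 11*X (v(X, d) = -11*X + sqrt(X**2 + d**2) = sqrt(X**2 + d**2) - 11*X)
(D - 146637)*(v(-703, 512) - 471626) = (110203 - 146637)*((sqrt((-703)**2 + 512**2) - 11*(-703)) - 471626) = -36434*((sqrt(494209 + 262144) + 7733) - 471626) = -36434*((sqrt(756353) + 7733) - 471626) = -36434*((7733 + sqrt(756353)) - 471626) = -36434*(-463893 + sqrt(756353)) = 16901477562 - 36434*sqrt(756353)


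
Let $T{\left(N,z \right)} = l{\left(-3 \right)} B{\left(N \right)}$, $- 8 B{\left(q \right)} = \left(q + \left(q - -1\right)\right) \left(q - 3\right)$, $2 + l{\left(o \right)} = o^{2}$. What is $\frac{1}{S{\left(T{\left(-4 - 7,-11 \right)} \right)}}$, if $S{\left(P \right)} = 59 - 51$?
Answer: $\frac{1}{8} \approx 0.125$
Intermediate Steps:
$l{\left(o \right)} = -2 + o^{2}$
$B{\left(q \right)} = - \frac{\left(1 + 2 q\right) \left(-3 + q\right)}{8}$ ($B{\left(q \right)} = - \frac{\left(q + \left(q - -1\right)\right) \left(q - 3\right)}{8} = - \frac{\left(q + \left(q + 1\right)\right) \left(-3 + q\right)}{8} = - \frac{\left(q + \left(1 + q\right)\right) \left(-3 + q\right)}{8} = - \frac{\left(1 + 2 q\right) \left(-3 + q\right)}{8}$)
$T{\left(N,z \right)} = \frac{21}{8} - \frac{7 N^{2}}{4} + \frac{35 N}{8}$ ($T{\left(N,z \right)} = \left(-2 + \left(-3\right)^{2}\right) \left(\frac{3}{8} - \frac{N^{2}}{4} + \frac{5 N}{8}\right) = \left(-2 + 9\right) \left(\frac{3}{8} - \frac{N^{2}}{4} + \frac{5 N}{8}\right) = 7 \left(\frac{3}{8} - \frac{N^{2}}{4} + \frac{5 N}{8}\right) = \frac{21}{8} - \frac{7 N^{2}}{4} + \frac{35 N}{8}$)
$S{\left(P \right)} = 8$ ($S{\left(P \right)} = 59 - 51 = 8$)
$\frac{1}{S{\left(T{\left(-4 - 7,-11 \right)} \right)}} = \frac{1}{8}$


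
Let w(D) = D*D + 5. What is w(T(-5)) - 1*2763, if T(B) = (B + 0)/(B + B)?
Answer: -11031/4 ≈ -2757.8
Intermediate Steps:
T(B) = 1/2 (T(B) = B/((2*B)) = B*(1/(2*B)) = 1/2)
w(D) = 5 + D**2 (w(D) = D**2 + 5 = 5 + D**2)
w(T(-5)) - 1*2763 = (5 + (1/2)**2) - 1*2763 = (5 + 1/4) - 2763 = 21/4 - 2763 = -11031/4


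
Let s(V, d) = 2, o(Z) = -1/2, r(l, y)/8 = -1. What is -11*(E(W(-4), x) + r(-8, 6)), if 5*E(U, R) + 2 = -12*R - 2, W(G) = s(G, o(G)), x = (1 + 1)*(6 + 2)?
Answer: 2596/5 ≈ 519.20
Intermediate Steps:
r(l, y) = -8 (r(l, y) = 8*(-1) = -8)
o(Z) = -1/2 (o(Z) = -1*1/2 = -1/2)
x = 16 (x = 2*8 = 16)
W(G) = 2
E(U, R) = -4/5 - 12*R/5 (E(U, R) = -2/5 + (-12*R - 2)/5 = -2/5 + (-2 - 12*R)/5 = -2/5 + (-2/5 - 12*R/5) = -4/5 - 12*R/5)
-11*(E(W(-4), x) + r(-8, 6)) = -11*((-4/5 - 12/5*16) - 8) = -11*((-4/5 - 192/5) - 8) = -11*(-196/5 - 8) = -11*(-236/5) = 2596/5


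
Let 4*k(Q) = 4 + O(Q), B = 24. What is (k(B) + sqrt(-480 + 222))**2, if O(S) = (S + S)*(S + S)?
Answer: (577 + I*sqrt(258))**2 ≈ 3.3267e+5 + 18536.0*I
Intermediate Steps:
O(S) = 4*S**2 (O(S) = (2*S)*(2*S) = 4*S**2)
k(Q) = 1 + Q**2 (k(Q) = (4 + 4*Q**2)/4 = 1 + Q**2)
(k(B) + sqrt(-480 + 222))**2 = ((1 + 24**2) + sqrt(-480 + 222))**2 = ((1 + 576) + sqrt(-258))**2 = (577 + I*sqrt(258))**2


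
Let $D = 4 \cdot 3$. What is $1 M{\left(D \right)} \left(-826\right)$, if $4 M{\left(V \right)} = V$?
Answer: $-2478$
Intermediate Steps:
$D = 12$
$M{\left(V \right)} = \frac{V}{4}$
$1 M{\left(D \right)} \left(-826\right) = 1 \cdot \frac{1}{4} \cdot 12 \left(-826\right) = 1 \cdot 3 \left(-826\right) = 3 \left(-826\right) = -2478$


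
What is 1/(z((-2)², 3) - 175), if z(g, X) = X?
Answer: -1/172 ≈ -0.0058140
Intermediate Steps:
1/(z((-2)², 3) - 175) = 1/(3 - 175) = 1/(-172) = -1/172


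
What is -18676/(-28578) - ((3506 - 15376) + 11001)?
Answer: 12426479/14289 ≈ 869.65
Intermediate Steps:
-18676/(-28578) - ((3506 - 15376) + 11001) = -18676*(-1/28578) - (-11870 + 11001) = 9338/14289 - 1*(-869) = 9338/14289 + 869 = 12426479/14289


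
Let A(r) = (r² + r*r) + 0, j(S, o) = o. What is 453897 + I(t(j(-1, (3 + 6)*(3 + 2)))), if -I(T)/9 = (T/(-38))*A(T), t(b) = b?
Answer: 9444168/19 ≈ 4.9706e+5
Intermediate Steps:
A(r) = 2*r² (A(r) = (r² + r²) + 0 = 2*r² + 0 = 2*r²)
I(T) = 9*T³/19 (I(T) = -9*T/(-38)*2*T² = -9*T*(-1/38)*2*T² = -9*(-T/38)*2*T² = -(-9)*T³/19 = 9*T³/19)
453897 + I(t(j(-1, (3 + 6)*(3 + 2)))) = 453897 + 9*((3 + 6)*(3 + 2))³/19 = 453897 + 9*(9*5)³/19 = 453897 + (9/19)*45³ = 453897 + (9/19)*91125 = 453897 + 820125/19 = 9444168/19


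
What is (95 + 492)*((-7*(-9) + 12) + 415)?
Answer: 287630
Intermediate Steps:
(95 + 492)*((-7*(-9) + 12) + 415) = 587*((63 + 12) + 415) = 587*(75 + 415) = 587*490 = 287630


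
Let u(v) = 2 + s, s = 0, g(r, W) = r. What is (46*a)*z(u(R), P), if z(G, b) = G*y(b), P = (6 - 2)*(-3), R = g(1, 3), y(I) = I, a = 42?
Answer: -46368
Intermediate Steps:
R = 1
u(v) = 2 (u(v) = 2 + 0 = 2)
P = -12 (P = 4*(-3) = -12)
z(G, b) = G*b
(46*a)*z(u(R), P) = (46*42)*(2*(-12)) = 1932*(-24) = -46368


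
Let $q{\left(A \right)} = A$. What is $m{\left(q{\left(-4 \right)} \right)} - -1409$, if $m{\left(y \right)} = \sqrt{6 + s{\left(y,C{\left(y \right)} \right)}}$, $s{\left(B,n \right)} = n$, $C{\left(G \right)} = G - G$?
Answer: $1409 + \sqrt{6} \approx 1411.4$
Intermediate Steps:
$C{\left(G \right)} = 0$
$m{\left(y \right)} = \sqrt{6}$ ($m{\left(y \right)} = \sqrt{6 + 0} = \sqrt{6}$)
$m{\left(q{\left(-4 \right)} \right)} - -1409 = \sqrt{6} - -1409 = \sqrt{6} + 1409 = 1409 + \sqrt{6}$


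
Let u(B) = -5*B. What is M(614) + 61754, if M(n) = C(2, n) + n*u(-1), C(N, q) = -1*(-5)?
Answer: 64829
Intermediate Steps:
C(N, q) = 5
M(n) = 5 + 5*n (M(n) = 5 + n*(-5*(-1)) = 5 + n*5 = 5 + 5*n)
M(614) + 61754 = (5 + 5*614) + 61754 = (5 + 3070) + 61754 = 3075 + 61754 = 64829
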